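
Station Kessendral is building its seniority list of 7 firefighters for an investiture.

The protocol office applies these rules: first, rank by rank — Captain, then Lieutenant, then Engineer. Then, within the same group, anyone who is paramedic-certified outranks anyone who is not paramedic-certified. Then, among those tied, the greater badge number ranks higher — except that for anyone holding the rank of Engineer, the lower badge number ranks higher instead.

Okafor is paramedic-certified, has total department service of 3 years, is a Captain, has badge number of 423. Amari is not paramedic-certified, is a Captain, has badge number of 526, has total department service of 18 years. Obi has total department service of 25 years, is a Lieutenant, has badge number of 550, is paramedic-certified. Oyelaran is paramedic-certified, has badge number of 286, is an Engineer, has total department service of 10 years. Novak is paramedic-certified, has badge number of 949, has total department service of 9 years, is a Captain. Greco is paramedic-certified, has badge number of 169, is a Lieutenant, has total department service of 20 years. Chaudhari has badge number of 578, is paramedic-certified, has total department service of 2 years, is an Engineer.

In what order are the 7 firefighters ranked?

By rank: Novak, Okafor and Amari (Captain); then Obi and Greco (Lieutenant); then Oyelaran and Chaudhari (Engineer).
Among Novak, Okafor and Amari, paramedic-certified before not paramedic-certified: Novak and Okafor (paramedic-certified) before Amari (not paramedic-certified).
Among Novak and Okafor, by badge number (higher first): Novak (949) before Okafor (423).
Obi and Greco are each paramedic-certified, so the next rule applies.
Among Obi and Greco, by badge number (higher first): Obi (550) before Greco (169).
Oyelaran and Chaudhari are each paramedic-certified, so the next rule applies.
Among Oyelaran and Chaudhari, by badge number (lower first) (reversed rule for this group): Oyelaran (286) before Chaudhari (578).
Full order: Novak, Okafor, Amari, Obi, Greco, Oyelaran, Chaudhari.

Novak, Okafor, Amari, Obi, Greco, Oyelaran, Chaudhari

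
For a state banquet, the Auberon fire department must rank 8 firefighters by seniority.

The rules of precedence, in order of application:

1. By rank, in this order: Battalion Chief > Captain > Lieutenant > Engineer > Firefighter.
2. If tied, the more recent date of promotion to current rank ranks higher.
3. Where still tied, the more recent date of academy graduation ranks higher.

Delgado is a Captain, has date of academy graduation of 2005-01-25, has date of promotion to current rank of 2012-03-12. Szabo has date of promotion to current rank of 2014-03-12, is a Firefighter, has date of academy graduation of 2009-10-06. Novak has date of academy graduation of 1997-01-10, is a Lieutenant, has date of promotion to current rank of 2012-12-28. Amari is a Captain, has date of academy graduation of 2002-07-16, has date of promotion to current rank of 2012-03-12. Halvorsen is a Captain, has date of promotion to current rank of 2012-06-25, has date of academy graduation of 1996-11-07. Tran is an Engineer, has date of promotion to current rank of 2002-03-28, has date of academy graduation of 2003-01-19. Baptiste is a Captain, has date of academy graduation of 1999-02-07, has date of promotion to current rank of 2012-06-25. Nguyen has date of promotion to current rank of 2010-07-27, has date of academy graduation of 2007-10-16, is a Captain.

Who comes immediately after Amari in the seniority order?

By rank: Baptiste, Halvorsen, Delgado, Amari and Nguyen (Captain); then Novak (Lieutenant); then Tran (Engineer); then Szabo (Firefighter).
Among Baptiste, Halvorsen, Delgado, Amari and Nguyen, by date of promotion to current rank (later first): Baptiste and Halvorsen (2012-06-25) before Delgado and Amari (2012-03-12) before Nguyen (2010-07-27).
Among Baptiste and Halvorsen, by date of academy graduation (later first): Baptiste (1999-02-07) before Halvorsen (1996-11-07).
Among Delgado and Amari, by date of academy graduation (later first): Delgado (2005-01-25) before Amari (2002-07-16).
Order: Baptiste, Halvorsen, Delgado, Amari, Nguyen, Novak, Tran, Szabo.

Nguyen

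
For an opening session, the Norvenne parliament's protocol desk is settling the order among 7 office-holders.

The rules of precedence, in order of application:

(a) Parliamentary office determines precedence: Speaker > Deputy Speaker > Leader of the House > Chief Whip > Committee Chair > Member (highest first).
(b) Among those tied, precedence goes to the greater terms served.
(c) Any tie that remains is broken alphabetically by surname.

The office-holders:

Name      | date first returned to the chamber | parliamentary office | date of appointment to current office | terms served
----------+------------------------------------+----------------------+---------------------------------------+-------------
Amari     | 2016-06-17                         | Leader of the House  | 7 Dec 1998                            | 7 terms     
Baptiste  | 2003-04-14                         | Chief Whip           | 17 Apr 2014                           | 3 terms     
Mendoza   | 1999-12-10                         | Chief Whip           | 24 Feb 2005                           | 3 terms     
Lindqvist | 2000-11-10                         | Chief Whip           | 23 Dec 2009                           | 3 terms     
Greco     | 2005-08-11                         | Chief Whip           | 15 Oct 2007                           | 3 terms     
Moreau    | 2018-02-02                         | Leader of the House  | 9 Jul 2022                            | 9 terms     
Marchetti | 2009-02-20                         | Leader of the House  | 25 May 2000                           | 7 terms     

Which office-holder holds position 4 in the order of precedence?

Baptiste

By parliamentary office: Moreau, Amari and Marchetti (Leader of the House); then Baptiste, Greco, Lindqvist and Mendoza (Chief Whip).
Among Moreau, Amari and Marchetti, by terms served (higher first): Moreau (9 terms) before Amari and Marchetti (7 terms).
Among Amari and Marchetti, alphabetically by surname: Amari before Marchetti.
Baptiste, Greco, Lindqvist and Mendoza all have terms served 3 terms, so the next rule applies.
Among Baptiste, Greco, Lindqvist and Mendoza, alphabetically by surname: Baptiste before Greco before Lindqvist before Mendoza.
Order: Moreau, Amari, Marchetti, Baptiste, Greco, Lindqvist, Mendoza.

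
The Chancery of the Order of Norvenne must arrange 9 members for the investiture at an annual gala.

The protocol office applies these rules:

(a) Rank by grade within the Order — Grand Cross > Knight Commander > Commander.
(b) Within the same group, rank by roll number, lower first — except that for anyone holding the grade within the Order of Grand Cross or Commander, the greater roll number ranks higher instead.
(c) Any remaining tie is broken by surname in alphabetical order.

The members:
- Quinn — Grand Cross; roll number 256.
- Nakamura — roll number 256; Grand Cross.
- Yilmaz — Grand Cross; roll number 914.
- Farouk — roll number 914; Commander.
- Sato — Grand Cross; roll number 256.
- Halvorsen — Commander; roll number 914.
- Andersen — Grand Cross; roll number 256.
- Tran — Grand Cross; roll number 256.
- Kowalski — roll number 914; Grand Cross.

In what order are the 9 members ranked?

By grade within the Order: Kowalski, Yilmaz, Andersen, Nakamura, Quinn, Sato and Tran (Grand Cross); then Farouk and Halvorsen (Commander).
Among Kowalski, Yilmaz, Andersen, Nakamura, Quinn, Sato and Tran, by roll number (higher first) (reversed rule for this group): Kowalski and Yilmaz (914) before Andersen, Nakamura, Quinn, Sato and Tran (256).
Among Kowalski and Yilmaz, alphabetically by surname: Kowalski before Yilmaz.
Among Andersen, Nakamura, Quinn, Sato and Tran, alphabetically by surname: Andersen before Nakamura before Quinn before Sato before Tran.
Farouk and Halvorsen both have roll number 914, so the next rule applies.
Among Farouk and Halvorsen, alphabetically by surname: Farouk before Halvorsen.
Full order: Kowalski, Yilmaz, Andersen, Nakamura, Quinn, Sato, Tran, Farouk, Halvorsen.

Kowalski, Yilmaz, Andersen, Nakamura, Quinn, Sato, Tran, Farouk, Halvorsen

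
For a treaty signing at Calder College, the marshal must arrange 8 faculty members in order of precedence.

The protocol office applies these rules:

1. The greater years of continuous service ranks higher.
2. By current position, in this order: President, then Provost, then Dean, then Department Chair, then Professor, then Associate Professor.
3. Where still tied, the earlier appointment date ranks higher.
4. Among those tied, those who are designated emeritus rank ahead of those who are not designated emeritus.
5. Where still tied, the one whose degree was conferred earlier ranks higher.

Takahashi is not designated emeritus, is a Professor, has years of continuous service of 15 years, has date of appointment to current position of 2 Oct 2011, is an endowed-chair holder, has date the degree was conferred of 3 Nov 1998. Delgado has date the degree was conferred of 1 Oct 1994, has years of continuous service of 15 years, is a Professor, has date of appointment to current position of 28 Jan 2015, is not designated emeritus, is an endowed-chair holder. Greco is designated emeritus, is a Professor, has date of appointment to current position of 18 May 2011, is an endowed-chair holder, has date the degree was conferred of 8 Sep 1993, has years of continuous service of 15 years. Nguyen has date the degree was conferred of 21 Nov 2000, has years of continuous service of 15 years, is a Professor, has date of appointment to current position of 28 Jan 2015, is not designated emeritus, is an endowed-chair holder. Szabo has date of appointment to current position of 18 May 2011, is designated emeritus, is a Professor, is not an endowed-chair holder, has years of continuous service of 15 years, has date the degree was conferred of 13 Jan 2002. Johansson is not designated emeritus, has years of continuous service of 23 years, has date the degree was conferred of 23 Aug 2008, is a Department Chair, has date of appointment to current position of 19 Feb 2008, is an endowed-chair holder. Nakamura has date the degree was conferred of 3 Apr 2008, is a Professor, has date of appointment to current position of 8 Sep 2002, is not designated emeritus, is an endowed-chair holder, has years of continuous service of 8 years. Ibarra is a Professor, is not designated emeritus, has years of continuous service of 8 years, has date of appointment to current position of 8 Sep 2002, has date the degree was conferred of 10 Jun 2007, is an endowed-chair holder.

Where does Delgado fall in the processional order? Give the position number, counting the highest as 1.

5

By years of continuous service (higher first): Johansson (23 years); then Greco, Szabo, Takahashi, Delgado and Nguyen (each 15 years); then Ibarra and Nakamura (both 8 years).
Greco, Szabo, Takahashi, Delgado and Nguyen are each Professor, so the next rule applies.
Among Greco, Szabo, Takahashi, Delgado and Nguyen, by date of appointment to current position (earlier first): Greco and Szabo (18 May 2011) before Takahashi (2 Oct 2011) before Delgado and Nguyen (28 Jan 2015).
Greco and Szabo are each designated emeritus, so the next rule applies.
Among Greco and Szabo, by date the degree was conferred (earlier first): Greco (8 Sep 1993) before Szabo (13 Jan 2002).
Delgado and Nguyen are each not designated emeritus, so the next rule applies.
Among Delgado and Nguyen, by date the degree was conferred (earlier first): Delgado (1 Oct 1994) before Nguyen (21 Nov 2000).
Ibarra and Nakamura are each Professor, so the next rule applies.
Ibarra and Nakamura both have date of appointment to current position 8 Sep 2002, so the next rule applies.
Ibarra and Nakamura are each not designated emeritus, so the next rule applies.
Among Ibarra and Nakamura, by date the degree was conferred (earlier first): Ibarra (10 Jun 2007) before Nakamura (3 Apr 2008).
Order: Johansson, Greco, Szabo, Takahashi, Delgado, Nguyen, Ibarra, Nakamura. So position 5.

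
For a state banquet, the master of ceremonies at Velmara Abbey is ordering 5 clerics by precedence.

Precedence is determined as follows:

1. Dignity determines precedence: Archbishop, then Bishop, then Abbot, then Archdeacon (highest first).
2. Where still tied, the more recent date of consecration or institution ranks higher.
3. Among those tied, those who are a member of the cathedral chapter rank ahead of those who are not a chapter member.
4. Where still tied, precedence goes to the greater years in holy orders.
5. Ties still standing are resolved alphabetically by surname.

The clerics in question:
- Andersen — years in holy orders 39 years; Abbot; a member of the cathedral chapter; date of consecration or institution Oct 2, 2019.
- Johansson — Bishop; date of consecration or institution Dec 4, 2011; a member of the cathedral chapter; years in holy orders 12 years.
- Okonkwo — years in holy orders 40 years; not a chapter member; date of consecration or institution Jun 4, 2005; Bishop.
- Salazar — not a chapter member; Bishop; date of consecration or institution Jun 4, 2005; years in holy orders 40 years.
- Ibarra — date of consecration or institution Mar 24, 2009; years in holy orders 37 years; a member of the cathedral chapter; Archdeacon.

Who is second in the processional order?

Okonkwo

By dignity: Johansson, Okonkwo and Salazar (Bishop); then Andersen (Abbot); then Ibarra (Archdeacon).
Among Johansson, Okonkwo and Salazar, by date of consecration or institution (later first): Johansson (Dec 4, 2011) before Okonkwo and Salazar (Jun 4, 2005).
Okonkwo and Salazar are each not a chapter member, so the next rule applies.
Okonkwo and Salazar both have years in holy orders 40 years, so the next rule applies.
Among Okonkwo and Salazar, alphabetically by surname: Okonkwo before Salazar.
Order: Johansson, Okonkwo, Salazar, Andersen, Ibarra.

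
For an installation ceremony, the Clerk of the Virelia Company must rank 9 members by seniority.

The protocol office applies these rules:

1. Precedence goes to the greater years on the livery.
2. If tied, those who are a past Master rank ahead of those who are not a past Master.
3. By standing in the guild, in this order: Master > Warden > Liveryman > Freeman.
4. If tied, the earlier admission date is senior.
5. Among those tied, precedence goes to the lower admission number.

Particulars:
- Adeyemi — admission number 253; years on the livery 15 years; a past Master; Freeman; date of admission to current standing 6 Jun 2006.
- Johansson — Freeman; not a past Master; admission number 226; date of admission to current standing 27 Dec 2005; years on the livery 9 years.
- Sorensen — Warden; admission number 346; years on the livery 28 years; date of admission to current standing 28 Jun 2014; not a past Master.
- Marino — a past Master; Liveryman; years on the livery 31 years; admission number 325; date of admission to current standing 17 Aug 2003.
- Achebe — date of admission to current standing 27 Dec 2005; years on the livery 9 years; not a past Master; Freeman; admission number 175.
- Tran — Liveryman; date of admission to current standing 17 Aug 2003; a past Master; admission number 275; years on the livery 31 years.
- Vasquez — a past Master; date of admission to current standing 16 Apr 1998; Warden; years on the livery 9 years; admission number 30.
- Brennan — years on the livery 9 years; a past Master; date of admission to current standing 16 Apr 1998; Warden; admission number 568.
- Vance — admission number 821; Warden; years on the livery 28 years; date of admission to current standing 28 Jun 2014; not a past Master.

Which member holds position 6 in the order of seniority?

Vasquez

By years on the livery (higher first): Tran and Marino (both 31 years); then Sorensen and Vance (both 28 years); then Adeyemi (15 years); then Vasquez, Brennan, Achebe and Johansson (each 9 years).
Tran and Marino are each a past Master, so the next rule applies.
Tran and Marino are each Liveryman, so the next rule applies.
Tran and Marino both have date of admission to current standing 17 Aug 2003, so the next rule applies.
Among Tran and Marino, by admission number (lower first): Tran (275) before Marino (325).
Sorensen and Vance are each not a past Master, so the next rule applies.
Sorensen and Vance are each Warden, so the next rule applies.
Sorensen and Vance both have date of admission to current standing 28 Jun 2014, so the next rule applies.
Among Sorensen and Vance, by admission number (lower first): Sorensen (346) before Vance (821).
Among Vasquez, Brennan, Achebe and Johansson, a past Master before not a past Master: Vasquez and Brennan (a past Master) before Achebe and Johansson (not a past Master).
Vasquez and Brennan are each Warden, so the next rule applies.
Vasquez and Brennan both have date of admission to current standing 16 Apr 1998, so the next rule applies.
Among Vasquez and Brennan, by admission number (lower first): Vasquez (30) before Brennan (568).
Achebe and Johansson are each Freeman, so the next rule applies.
Achebe and Johansson both have date of admission to current standing 27 Dec 2005, so the next rule applies.
Among Achebe and Johansson, by admission number (lower first): Achebe (175) before Johansson (226).
Order: Tran, Marino, Sorensen, Vance, Adeyemi, Vasquez, Brennan, Achebe, Johansson.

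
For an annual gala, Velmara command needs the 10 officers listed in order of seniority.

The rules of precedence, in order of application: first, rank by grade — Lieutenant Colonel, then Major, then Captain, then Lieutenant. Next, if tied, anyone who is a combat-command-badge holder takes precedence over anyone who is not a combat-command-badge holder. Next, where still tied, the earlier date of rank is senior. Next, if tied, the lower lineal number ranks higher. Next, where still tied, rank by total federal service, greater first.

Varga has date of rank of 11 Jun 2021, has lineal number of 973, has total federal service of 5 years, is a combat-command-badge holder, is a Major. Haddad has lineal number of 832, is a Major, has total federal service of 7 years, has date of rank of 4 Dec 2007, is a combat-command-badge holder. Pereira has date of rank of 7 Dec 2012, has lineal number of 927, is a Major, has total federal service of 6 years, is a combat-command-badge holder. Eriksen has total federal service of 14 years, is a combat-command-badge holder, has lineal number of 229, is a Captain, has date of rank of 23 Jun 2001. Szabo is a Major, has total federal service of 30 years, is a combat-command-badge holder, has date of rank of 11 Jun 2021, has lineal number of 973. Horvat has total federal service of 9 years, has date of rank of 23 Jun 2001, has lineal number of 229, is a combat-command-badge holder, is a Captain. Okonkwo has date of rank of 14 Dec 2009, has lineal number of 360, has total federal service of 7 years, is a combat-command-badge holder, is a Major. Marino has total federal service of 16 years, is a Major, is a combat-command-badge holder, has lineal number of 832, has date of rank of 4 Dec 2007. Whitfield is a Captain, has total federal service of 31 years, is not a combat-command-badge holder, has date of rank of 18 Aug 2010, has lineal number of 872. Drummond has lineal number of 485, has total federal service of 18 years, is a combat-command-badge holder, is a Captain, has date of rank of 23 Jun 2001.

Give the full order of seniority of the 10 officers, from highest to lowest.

By grade: Marino, Haddad, Okonkwo, Pereira, Szabo and Varga (Major); then Eriksen, Horvat, Drummond and Whitfield (Captain).
Marino, Haddad, Okonkwo, Pereira, Szabo and Varga are each a combat-command-badge holder, so the next rule applies.
Among Marino, Haddad, Okonkwo, Pereira, Szabo and Varga, by date of rank (earlier first): Marino and Haddad (4 Dec 2007) before Okonkwo (14 Dec 2009) before Pereira (7 Dec 2012) before Szabo and Varga (11 Jun 2021).
Marino and Haddad both have lineal number 832, so the next rule applies.
Among Marino and Haddad, by total federal service (higher first): Marino (16 years) before Haddad (7 years).
Szabo and Varga both have lineal number 973, so the next rule applies.
Among Szabo and Varga, by total federal service (higher first): Szabo (30 years) before Varga (5 years).
Among Eriksen, Horvat, Drummond and Whitfield, a combat-command-badge holder before not a combat-command-badge holder: Eriksen, Horvat and Drummond (a combat-command-badge holder) before Whitfield (not a combat-command-badge holder).
Eriksen, Horvat and Drummond all have date of rank 23 Jun 2001, so the next rule applies.
Among Eriksen, Horvat and Drummond, by lineal number (lower first): Eriksen and Horvat (229) before Drummond (485).
Among Eriksen and Horvat, by total federal service (higher first): Eriksen (14 years) before Horvat (9 years).
Full order: Marino, Haddad, Okonkwo, Pereira, Szabo, Varga, Eriksen, Horvat, Drummond, Whitfield.

Marino, Haddad, Okonkwo, Pereira, Szabo, Varga, Eriksen, Horvat, Drummond, Whitfield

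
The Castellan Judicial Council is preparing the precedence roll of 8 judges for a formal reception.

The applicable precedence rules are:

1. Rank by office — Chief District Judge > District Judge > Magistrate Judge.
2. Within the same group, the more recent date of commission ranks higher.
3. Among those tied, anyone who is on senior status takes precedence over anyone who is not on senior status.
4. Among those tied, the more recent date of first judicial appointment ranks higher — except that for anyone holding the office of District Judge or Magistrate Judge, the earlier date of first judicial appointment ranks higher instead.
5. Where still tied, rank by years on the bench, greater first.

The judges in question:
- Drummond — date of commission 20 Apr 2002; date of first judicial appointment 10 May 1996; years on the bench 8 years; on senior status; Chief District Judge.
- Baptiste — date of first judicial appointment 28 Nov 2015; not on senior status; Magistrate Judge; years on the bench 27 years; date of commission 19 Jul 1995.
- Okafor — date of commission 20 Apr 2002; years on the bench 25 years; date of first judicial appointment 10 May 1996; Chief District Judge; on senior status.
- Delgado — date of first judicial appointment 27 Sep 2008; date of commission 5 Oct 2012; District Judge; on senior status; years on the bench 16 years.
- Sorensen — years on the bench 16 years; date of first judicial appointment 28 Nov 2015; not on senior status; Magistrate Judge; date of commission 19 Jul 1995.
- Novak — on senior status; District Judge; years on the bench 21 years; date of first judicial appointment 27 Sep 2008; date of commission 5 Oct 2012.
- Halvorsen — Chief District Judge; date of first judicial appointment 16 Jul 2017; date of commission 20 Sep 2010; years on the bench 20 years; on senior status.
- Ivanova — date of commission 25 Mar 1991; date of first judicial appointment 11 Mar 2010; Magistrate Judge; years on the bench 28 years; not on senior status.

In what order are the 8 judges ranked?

By office: Halvorsen, Okafor and Drummond (Chief District Judge); then Novak and Delgado (District Judge); then Baptiste, Sorensen and Ivanova (Magistrate Judge).
Among Halvorsen, Okafor and Drummond, by date of commission (later first): Halvorsen (20 Sep 2010) before Okafor and Drummond (20 Apr 2002).
Okafor and Drummond are each on senior status, so the next rule applies.
Okafor and Drummond both have date of first judicial appointment 10 May 1996, so the next rule applies.
Among Okafor and Drummond, by years on the bench (higher first): Okafor (25 years) before Drummond (8 years).
Novak and Delgado both have date of commission 5 Oct 2012, so the next rule applies.
Novak and Delgado are each on senior status, so the next rule applies.
Novak and Delgado both have date of first judicial appointment 27 Sep 2008, so the next rule applies.
Among Novak and Delgado, by years on the bench (higher first): Novak (21 years) before Delgado (16 years).
Among Baptiste, Sorensen and Ivanova, by date of commission (later first): Baptiste and Sorensen (19 Jul 1995) before Ivanova (25 Mar 1991).
Baptiste and Sorensen are each not on senior status, so the next rule applies.
Baptiste and Sorensen both have date of first judicial appointment 28 Nov 2015, so the next rule applies.
Among Baptiste and Sorensen, by years on the bench (higher first): Baptiste (27 years) before Sorensen (16 years).
Full order: Halvorsen, Okafor, Drummond, Novak, Delgado, Baptiste, Sorensen, Ivanova.

Halvorsen, Okafor, Drummond, Novak, Delgado, Baptiste, Sorensen, Ivanova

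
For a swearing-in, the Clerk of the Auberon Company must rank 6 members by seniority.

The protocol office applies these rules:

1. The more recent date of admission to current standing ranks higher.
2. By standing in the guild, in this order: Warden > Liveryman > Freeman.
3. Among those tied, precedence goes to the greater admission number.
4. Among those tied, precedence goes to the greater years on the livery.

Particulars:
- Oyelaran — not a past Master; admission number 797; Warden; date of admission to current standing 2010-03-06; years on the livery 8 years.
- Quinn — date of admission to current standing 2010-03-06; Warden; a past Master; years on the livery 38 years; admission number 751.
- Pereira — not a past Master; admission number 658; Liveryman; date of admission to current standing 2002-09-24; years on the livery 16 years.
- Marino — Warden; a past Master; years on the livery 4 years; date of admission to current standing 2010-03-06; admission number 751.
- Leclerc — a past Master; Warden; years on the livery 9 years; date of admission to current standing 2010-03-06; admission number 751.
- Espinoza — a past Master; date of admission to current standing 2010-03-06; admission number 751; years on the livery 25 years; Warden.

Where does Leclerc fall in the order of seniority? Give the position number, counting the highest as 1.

By date of admission to current standing (later first): Oyelaran, Quinn, Espinoza, Leclerc and Marino (each 2010-03-06); then Pereira (2002-09-24).
Oyelaran, Quinn, Espinoza, Leclerc and Marino are each Warden, so the next rule applies.
Among Oyelaran, Quinn, Espinoza, Leclerc and Marino, by admission number (higher first): Oyelaran (797) before Quinn, Espinoza, Leclerc and Marino (751).
Among Quinn, Espinoza, Leclerc and Marino, by years on the livery (higher first): Quinn (38 years) before Espinoza (25 years) before Leclerc (9 years) before Marino (4 years).
Order: Oyelaran, Quinn, Espinoza, Leclerc, Marino, Pereira. So position 4.

4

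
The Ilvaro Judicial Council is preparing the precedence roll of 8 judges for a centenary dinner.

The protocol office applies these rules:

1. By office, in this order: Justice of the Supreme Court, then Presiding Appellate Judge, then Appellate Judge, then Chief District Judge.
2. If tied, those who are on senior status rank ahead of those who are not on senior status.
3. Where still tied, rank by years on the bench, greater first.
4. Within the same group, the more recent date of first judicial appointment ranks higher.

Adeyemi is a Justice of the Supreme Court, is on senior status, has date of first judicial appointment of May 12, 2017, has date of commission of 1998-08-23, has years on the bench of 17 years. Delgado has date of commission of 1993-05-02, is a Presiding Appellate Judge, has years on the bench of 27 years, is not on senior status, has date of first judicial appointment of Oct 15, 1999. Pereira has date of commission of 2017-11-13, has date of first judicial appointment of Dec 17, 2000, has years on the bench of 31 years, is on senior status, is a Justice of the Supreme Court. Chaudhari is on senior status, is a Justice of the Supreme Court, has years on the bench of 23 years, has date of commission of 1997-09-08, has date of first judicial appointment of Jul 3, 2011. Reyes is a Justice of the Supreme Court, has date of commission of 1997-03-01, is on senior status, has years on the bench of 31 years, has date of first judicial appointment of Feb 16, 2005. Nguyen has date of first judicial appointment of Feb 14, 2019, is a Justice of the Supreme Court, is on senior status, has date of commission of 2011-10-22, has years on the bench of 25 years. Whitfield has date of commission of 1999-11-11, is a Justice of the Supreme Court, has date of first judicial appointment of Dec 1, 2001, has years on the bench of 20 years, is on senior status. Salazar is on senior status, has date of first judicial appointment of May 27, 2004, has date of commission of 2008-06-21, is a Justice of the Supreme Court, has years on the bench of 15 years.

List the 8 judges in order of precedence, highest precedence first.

By office: Reyes, Pereira, Nguyen, Chaudhari, Whitfield, Adeyemi and Salazar (Justice of the Supreme Court); then Delgado (Presiding Appellate Judge).
Reyes, Pereira, Nguyen, Chaudhari, Whitfield, Adeyemi and Salazar are each on senior status, so the next rule applies.
Among Reyes, Pereira, Nguyen, Chaudhari, Whitfield, Adeyemi and Salazar, by years on the bench (higher first): Reyes and Pereira (31 years) before Nguyen (25 years) before Chaudhari (23 years) before Whitfield (20 years) before Adeyemi (17 years) before Salazar (15 years).
Among Reyes and Pereira, by date of first judicial appointment (later first): Reyes (Feb 16, 2005) before Pereira (Dec 17, 2000).
Full order: Reyes, Pereira, Nguyen, Chaudhari, Whitfield, Adeyemi, Salazar, Delgado.

Reyes, Pereira, Nguyen, Chaudhari, Whitfield, Adeyemi, Salazar, Delgado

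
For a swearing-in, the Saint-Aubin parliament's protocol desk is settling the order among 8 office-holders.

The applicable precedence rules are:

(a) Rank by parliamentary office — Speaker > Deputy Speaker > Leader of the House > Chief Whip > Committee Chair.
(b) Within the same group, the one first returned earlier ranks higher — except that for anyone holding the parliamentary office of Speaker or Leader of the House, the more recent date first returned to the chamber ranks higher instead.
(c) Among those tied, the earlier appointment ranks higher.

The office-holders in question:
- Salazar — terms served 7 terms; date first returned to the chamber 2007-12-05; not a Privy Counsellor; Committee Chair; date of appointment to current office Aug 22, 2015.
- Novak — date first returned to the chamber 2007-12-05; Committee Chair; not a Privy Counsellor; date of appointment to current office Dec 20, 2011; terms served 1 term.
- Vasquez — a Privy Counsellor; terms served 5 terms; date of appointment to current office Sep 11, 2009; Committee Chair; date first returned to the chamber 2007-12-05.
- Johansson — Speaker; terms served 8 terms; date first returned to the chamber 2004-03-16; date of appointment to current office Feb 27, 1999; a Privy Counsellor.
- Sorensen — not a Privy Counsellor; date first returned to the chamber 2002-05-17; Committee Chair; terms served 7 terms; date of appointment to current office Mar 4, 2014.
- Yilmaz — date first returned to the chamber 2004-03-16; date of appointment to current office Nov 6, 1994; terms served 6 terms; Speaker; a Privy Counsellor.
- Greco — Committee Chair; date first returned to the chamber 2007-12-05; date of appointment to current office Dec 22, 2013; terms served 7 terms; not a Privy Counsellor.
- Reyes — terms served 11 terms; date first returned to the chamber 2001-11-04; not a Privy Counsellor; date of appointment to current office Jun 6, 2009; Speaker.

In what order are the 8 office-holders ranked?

Yilmaz, Johansson, Reyes, Sorensen, Vasquez, Novak, Greco, Salazar

By parliamentary office: Yilmaz, Johansson and Reyes (Speaker); then Sorensen, Vasquez, Novak, Greco and Salazar (Committee Chair).
Among Yilmaz, Johansson and Reyes, by date first returned to the chamber (later first) (reversed rule for this group): Yilmaz and Johansson (2004-03-16) before Reyes (2001-11-04).
Among Yilmaz and Johansson, by date of appointment to current office (earlier first): Yilmaz (Nov 6, 1994) before Johansson (Feb 27, 1999).
Among Sorensen, Vasquez, Novak, Greco and Salazar, by date first returned to the chamber (earlier first): Sorensen (2002-05-17) before Vasquez, Novak, Greco and Salazar (2007-12-05).
Among Vasquez, Novak, Greco and Salazar, by date of appointment to current office (earlier first): Vasquez (Sep 11, 2009) before Novak (Dec 20, 2011) before Greco (Dec 22, 2013) before Salazar (Aug 22, 2015).
Full order: Yilmaz, Johansson, Reyes, Sorensen, Vasquez, Novak, Greco, Salazar.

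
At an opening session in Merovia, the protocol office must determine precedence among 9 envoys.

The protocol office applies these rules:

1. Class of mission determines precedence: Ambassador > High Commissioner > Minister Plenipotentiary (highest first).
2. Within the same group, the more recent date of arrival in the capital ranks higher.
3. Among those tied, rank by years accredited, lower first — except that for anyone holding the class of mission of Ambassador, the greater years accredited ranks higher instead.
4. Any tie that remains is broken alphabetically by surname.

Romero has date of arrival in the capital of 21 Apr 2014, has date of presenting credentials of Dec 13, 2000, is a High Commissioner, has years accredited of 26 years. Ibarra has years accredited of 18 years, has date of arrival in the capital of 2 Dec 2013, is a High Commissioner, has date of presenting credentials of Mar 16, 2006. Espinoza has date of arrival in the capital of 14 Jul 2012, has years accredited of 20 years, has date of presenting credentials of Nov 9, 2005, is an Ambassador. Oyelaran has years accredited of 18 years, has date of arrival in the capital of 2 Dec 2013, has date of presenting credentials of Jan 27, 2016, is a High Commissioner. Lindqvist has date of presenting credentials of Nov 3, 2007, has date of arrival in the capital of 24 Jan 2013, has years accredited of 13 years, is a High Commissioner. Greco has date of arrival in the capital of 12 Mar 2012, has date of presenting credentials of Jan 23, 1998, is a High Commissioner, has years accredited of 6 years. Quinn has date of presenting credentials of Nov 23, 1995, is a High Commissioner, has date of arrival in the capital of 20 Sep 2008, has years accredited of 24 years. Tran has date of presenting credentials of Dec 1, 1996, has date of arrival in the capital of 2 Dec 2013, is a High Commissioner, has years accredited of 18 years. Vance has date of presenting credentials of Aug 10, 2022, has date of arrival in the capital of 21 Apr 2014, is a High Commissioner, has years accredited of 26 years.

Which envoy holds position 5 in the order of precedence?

Oyelaran

By class of mission: Espinoza (Ambassador); then Romero, Vance, Ibarra, Oyelaran, Tran, Lindqvist, Greco and Quinn (High Commissioner).
Among Romero, Vance, Ibarra, Oyelaran, Tran, Lindqvist, Greco and Quinn, by date of arrival in the capital (later first): Romero and Vance (21 Apr 2014) before Ibarra, Oyelaran and Tran (2 Dec 2013) before Lindqvist (24 Jan 2013) before Greco (12 Mar 2012) before Quinn (20 Sep 2008).
Romero and Vance both have years accredited 26 years, so the next rule applies.
Among Romero and Vance, alphabetically by surname: Romero before Vance.
Ibarra, Oyelaran and Tran all have years accredited 18 years, so the next rule applies.
Among Ibarra, Oyelaran and Tran, alphabetically by surname: Ibarra before Oyelaran before Tran.
Order: Espinoza, Romero, Vance, Ibarra, Oyelaran, Tran, Lindqvist, Greco, Quinn.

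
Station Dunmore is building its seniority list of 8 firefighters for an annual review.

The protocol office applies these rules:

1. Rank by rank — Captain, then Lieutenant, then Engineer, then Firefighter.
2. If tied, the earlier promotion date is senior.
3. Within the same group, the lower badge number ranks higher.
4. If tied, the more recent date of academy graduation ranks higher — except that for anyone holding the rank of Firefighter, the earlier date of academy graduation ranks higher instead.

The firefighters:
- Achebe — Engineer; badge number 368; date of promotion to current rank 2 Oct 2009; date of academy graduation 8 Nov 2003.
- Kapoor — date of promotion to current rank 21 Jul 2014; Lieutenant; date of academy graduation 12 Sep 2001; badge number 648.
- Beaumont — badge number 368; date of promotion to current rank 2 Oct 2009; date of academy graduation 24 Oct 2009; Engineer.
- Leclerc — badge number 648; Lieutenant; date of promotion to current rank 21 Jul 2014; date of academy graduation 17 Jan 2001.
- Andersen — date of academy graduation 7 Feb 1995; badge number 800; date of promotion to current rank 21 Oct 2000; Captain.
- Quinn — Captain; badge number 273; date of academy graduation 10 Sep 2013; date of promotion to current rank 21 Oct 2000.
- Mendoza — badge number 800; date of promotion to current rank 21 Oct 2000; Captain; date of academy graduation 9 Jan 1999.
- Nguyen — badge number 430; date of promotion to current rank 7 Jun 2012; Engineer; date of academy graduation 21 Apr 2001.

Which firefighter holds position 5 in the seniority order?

Leclerc

By rank: Quinn, Mendoza and Andersen (Captain); then Kapoor and Leclerc (Lieutenant); then Beaumont, Achebe and Nguyen (Engineer).
Quinn, Mendoza and Andersen all have date of promotion to current rank 21 Oct 2000, so the next rule applies.
Among Quinn, Mendoza and Andersen, by badge number (lower first): Quinn (273) before Mendoza and Andersen (800).
Among Mendoza and Andersen, by date of academy graduation (later first): Mendoza (9 Jan 1999) before Andersen (7 Feb 1995).
Kapoor and Leclerc both have date of promotion to current rank 21 Jul 2014, so the next rule applies.
Kapoor and Leclerc both have badge number 648, so the next rule applies.
Among Kapoor and Leclerc, by date of academy graduation (later first): Kapoor (12 Sep 2001) before Leclerc (17 Jan 2001).
Among Beaumont, Achebe and Nguyen, by date of promotion to current rank (earlier first): Beaumont and Achebe (2 Oct 2009) before Nguyen (7 Jun 2012).
Beaumont and Achebe both have badge number 368, so the next rule applies.
Among Beaumont and Achebe, by date of academy graduation (later first): Beaumont (24 Oct 2009) before Achebe (8 Nov 2003).
Order: Quinn, Mendoza, Andersen, Kapoor, Leclerc, Beaumont, Achebe, Nguyen.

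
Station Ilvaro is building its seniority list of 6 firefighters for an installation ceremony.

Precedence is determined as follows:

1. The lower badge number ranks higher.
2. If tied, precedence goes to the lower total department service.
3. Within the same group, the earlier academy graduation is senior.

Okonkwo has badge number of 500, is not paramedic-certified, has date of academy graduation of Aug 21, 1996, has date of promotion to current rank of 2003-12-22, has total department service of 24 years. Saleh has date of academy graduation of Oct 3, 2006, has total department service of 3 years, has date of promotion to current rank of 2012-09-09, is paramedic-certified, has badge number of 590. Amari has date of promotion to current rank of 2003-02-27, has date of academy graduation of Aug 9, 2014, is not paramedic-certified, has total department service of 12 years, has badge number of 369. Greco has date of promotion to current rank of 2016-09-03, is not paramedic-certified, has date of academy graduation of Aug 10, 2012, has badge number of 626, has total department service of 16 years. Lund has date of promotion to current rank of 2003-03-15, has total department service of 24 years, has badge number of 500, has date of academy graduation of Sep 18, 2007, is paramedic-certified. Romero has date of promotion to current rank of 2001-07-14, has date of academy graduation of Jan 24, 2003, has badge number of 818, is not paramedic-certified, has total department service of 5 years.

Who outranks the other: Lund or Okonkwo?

By badge number (lower first): Amari (369); then Okonkwo and Lund (both 500); then Saleh (590); then Greco (626); then Romero (818).
Okonkwo and Lund both have total department service 24 years, so the next rule applies.
Among Okonkwo and Lund, by date of academy graduation (earlier first): Okonkwo (Aug 21, 1996) before Lund (Sep 18, 2007).
So Okonkwo takes precedence.

Okonkwo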